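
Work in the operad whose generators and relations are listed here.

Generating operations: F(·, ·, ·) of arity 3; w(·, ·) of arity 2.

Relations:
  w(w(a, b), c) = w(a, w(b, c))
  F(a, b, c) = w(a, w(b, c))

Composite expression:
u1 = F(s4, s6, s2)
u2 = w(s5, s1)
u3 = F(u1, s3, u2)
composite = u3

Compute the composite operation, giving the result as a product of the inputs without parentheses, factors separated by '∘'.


s4 ∘ s6 ∘ s2 ∘ s3 ∘ s5 ∘ s1

Key point: F is associative — brackets drop, the s-order remains.
F(s4, s6, s2) linearizes to s4 ∘ s6 ∘ s2
w(s5, s1) linearizes to s5 ∘ s1
F(F(s4, s6, s2), s3, w(s5, s1)) linearizes to s4 ∘ s6 ∘ s2 ∘ s3 ∘ s5 ∘ s1


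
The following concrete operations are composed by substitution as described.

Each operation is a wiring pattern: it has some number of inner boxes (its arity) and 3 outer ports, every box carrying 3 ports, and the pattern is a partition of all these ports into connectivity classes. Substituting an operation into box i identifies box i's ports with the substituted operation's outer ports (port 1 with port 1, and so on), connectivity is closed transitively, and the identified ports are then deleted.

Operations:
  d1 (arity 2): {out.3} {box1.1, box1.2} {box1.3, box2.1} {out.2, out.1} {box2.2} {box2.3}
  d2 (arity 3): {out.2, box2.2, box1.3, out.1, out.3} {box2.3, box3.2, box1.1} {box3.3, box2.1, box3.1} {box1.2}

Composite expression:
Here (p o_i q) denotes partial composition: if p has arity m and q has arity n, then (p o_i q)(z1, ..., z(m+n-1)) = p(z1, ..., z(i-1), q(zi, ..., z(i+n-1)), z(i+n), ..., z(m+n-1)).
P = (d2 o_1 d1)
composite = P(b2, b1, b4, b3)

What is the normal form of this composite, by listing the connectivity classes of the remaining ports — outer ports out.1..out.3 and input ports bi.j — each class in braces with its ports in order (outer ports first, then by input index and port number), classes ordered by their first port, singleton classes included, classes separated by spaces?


After gluing at d2, chains via deleted ports link the b-ports.
stage d1: inputs (b2, b1), connectivity {out.1, out.2} {out.3} {b1.1, b2.3} {b1.2} {b1.3} {b2.1, b2.2}, out.j its boundary
stage d2: inputs (b2, b1, b4, b3), connectivity {out.1, out.2, out.3, b4.2} {b1.1, b2.3} {b1.2} {b1.3} {b2.1, b2.2} {b3.1, b3.3, b4.1} {b3.2, b4.3}, out.j its boundary

{out.1, out.2, out.3, b4.2} {b1.1, b2.3} {b1.2} {b1.3} {b2.1, b2.2} {b3.1, b3.3, b4.1} {b3.2, b4.3}


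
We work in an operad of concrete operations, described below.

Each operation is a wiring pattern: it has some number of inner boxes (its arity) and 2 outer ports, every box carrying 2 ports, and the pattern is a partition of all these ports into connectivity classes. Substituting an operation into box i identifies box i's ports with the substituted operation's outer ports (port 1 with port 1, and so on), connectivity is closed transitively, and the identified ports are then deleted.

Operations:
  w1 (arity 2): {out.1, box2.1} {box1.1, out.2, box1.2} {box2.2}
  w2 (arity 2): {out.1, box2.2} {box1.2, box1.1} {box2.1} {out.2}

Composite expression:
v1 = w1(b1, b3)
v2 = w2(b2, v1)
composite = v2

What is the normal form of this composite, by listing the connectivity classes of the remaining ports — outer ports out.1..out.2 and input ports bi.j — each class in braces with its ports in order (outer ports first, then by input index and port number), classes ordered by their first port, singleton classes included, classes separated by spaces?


{out.1, b1.1, b1.2} {out.2} {b2.1, b2.2} {b3.1} {b3.2}

Treat the ports identified at w2 as solder joints: merge, then drop.
the subtree at w1 composes to {out.1, b3.1} {out.2, b1.1, b1.2} {b3.2} on (b1, b3); out.j = own outer ports
the subtree at w2 composes to {out.1, b1.1, b1.2} {out.2} {b2.1, b2.2} {b3.1} {b3.2} on (b2, b1, b3); out.j = own outer ports


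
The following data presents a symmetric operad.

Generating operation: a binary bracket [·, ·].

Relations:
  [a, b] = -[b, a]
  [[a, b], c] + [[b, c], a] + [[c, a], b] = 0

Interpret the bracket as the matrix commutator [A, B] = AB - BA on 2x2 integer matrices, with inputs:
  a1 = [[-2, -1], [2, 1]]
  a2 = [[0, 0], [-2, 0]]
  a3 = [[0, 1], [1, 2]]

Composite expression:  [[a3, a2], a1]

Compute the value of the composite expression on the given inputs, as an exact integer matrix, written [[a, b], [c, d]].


[a3, a2] = [[-2, 0], [-4, 2]]
[[a3, a2], a1] = [[-4, 4], [20, 4]]

[[-4, 4], [20, 4]]


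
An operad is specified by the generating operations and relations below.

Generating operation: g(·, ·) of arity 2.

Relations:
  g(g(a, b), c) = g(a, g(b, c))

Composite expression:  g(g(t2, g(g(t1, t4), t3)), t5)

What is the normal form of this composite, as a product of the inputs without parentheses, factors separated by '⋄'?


Every regrouping of g is equal, so read the t-inputs in written order.
g(t1, t4) linearizes to t1 ⋄ t4
g(g(t1, t4), t3) linearizes to t1 ⋄ t4 ⋄ t3
g(t2, g(g(t1, t4), t3)) linearizes to t2 ⋄ t1 ⋄ t4 ⋄ t3
g(g(t2, g(g(t1, t4), t3)), t5) linearizes to t2 ⋄ t1 ⋄ t4 ⋄ t3 ⋄ t5

t2 ⋄ t1 ⋄ t4 ⋄ t3 ⋄ t5


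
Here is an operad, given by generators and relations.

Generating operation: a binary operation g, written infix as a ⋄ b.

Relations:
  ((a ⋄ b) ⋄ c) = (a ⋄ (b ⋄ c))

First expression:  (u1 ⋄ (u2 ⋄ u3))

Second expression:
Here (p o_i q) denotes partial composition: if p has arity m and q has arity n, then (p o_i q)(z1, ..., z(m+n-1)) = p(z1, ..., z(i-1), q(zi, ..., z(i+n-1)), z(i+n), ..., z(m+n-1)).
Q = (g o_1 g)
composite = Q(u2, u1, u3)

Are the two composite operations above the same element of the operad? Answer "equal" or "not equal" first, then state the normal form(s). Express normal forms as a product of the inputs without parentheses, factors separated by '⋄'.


not equal — first u1 ⋄ u2 ⋄ u3, second u2 ⋄ u1 ⋄ u3

The first expression, normalized: u1 ⋄ u2 ⋄ u3
The second expression, normalized: u2 ⋄ u1 ⋄ u3
They disagree, so not equal.


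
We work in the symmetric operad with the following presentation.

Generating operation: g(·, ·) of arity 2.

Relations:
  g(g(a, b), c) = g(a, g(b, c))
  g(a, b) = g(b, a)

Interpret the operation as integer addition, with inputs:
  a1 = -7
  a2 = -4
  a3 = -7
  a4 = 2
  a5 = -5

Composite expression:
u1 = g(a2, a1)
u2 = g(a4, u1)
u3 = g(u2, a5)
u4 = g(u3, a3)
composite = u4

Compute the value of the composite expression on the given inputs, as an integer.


-21

g(a2, a1) = -11
g(a4, g(a2, a1)) = -9
g(g(a4, g(a2, a1)), a5) = -14
g(g(g(a4, g(a2, a1)), a5), a3) = -21


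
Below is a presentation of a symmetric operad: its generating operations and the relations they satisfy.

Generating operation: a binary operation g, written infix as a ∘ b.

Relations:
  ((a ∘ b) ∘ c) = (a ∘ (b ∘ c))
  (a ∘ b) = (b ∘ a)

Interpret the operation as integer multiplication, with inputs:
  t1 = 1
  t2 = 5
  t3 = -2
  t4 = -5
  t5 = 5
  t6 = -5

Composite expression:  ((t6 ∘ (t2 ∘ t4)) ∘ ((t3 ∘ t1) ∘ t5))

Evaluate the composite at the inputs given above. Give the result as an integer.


(t2 ∘ t4) = -25
(t6 ∘ (t2 ∘ t4)) = 125
(t3 ∘ t1) = -2
((t3 ∘ t1) ∘ t5) = -10
((t6 ∘ (t2 ∘ t4)) ∘ ((t3 ∘ t1) ∘ t5)) = -1250

-1250


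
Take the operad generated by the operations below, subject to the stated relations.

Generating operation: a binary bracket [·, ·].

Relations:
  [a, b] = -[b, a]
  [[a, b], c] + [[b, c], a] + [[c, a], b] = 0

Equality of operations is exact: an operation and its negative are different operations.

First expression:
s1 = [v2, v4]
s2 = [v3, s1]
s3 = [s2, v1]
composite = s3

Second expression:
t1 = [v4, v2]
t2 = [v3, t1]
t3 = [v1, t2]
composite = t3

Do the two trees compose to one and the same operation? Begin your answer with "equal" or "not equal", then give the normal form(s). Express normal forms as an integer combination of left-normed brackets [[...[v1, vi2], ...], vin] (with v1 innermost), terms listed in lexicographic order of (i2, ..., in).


Reducing the first expression gives [[[v1, v2], v4], v3] - [[[v1, v3], v2], v4] + [[[v1, v3], v4], v2] - [[[v1, v4], v2], v3]
Reducing the second expression gives [[[v1, v2], v4], v3] - [[[v1, v3], v2], v4] + [[[v1, v3], v4], v2] - [[[v1, v4], v2], v3]
Identical normal forms: equal.

equal; the common form is [[[v1, v2], v4], v3] - [[[v1, v3], v2], v4] + [[[v1, v3], v4], v2] - [[[v1, v4], v2], v3]


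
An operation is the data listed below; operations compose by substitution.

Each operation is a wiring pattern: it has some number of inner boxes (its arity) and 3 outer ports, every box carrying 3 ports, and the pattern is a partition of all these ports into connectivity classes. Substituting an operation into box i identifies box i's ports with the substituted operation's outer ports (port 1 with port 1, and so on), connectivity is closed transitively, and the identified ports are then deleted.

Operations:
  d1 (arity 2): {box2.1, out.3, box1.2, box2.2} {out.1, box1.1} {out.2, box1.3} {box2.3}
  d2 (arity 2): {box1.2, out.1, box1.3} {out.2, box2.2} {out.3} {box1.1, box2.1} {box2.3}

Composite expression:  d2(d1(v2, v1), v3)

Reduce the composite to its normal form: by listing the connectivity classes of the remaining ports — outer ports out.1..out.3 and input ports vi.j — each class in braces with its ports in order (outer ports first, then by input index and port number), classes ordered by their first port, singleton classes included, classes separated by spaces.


Two ports join when wires chain via d2-identified ports.
through d1, on inputs (v2, v1): {out.1, v2.1} {out.2, v2.3} {out.3, v1.1, v1.2, v2.2} {v1.3} (out.j = stage outer ports)
through d2, on inputs (v2, v1, v3): {out.1, v1.1, v1.2, v2.2, v2.3} {out.2, v3.2} {out.3} {v1.3} {v2.1, v3.1} {v3.3} (out.j = stage outer ports)

{out.1, v1.1, v1.2, v2.2, v2.3} {out.2, v3.2} {out.3} {v1.3} {v2.1, v3.1} {v3.3}


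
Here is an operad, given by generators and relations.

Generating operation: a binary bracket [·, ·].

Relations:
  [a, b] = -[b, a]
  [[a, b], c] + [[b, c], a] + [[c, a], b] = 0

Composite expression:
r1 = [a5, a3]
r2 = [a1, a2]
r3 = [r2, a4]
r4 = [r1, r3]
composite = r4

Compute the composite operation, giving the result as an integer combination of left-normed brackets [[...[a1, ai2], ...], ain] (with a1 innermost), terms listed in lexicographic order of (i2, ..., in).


[[[[a1, a2], a4], a3], a5] - [[[[a1, a2], a4], a5], a3]

Expand each bracket as ab - ba; the a1-initial words give the coefficients.
Composite bracket: [[a5, a3], [[a1, a2], a4]]
Full expansion: 16 signed words from ab - ba (2^4 = 16).
Coefficients come from the a1-initial words:
  the word a1a2a4a3a5 carries sign +1 and contributes +[[[[a1, a2], a4], a3], a5]
  the word a1a2a4a5a3 carries sign -1 and contributes -[[[[a1, a2], a4], a5], a3]


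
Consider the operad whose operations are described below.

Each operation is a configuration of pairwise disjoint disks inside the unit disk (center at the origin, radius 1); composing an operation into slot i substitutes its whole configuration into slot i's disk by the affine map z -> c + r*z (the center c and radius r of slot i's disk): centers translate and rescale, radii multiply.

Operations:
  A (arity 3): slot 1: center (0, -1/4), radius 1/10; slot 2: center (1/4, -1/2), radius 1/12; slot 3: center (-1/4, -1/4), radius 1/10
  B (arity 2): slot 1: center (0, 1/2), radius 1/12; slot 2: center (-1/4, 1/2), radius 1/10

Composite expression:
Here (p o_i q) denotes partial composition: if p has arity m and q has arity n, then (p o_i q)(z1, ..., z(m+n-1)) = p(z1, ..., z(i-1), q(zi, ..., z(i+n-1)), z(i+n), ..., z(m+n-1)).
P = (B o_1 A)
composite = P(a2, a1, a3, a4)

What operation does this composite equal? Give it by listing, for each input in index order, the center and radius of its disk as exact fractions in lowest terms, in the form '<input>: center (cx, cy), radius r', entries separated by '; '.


a1: center (1/48, 11/24), radius 1/144; a2: center (0, 23/48), radius 1/120; a3: center (-1/48, 23/48), radius 1/120; a4: center (-1/4, 1/2), radius 1/10


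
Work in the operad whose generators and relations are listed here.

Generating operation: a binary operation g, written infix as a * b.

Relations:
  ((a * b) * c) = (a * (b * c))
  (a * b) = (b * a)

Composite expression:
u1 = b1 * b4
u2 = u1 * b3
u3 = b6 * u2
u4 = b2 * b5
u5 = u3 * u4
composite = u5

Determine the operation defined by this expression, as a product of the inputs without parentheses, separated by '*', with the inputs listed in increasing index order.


b1 * b2 * b3 * b4 * b5 * b6


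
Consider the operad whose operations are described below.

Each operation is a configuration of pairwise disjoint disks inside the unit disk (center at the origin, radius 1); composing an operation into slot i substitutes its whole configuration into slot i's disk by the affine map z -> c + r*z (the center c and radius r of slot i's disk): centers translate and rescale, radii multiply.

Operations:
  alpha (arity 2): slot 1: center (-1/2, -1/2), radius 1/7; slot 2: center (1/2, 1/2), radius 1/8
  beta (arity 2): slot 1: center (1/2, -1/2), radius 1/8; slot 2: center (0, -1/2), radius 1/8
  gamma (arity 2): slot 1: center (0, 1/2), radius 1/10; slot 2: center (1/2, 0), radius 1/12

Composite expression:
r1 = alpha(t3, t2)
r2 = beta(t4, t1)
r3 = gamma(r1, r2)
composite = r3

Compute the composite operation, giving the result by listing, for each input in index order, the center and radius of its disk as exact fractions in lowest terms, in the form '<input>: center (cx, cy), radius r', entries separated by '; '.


t1: center (1/2, -1/24), radius 1/96; t2: center (1/20, 11/20), radius 1/80; t3: center (-1/20, 9/20), radius 1/70; t4: center (13/24, -1/24), radius 1/96

Nesting under gamma composes maps z -> c + r*z down each t-path.
tracing t3 down its 2-map path: center (-1/20, 9/20), radius 1/70
tracing t2 down its 2-map path: center (1/20, 11/20), radius 1/80
tracing t4 down its 2-map path: center (13/24, -1/24), radius 1/96
tracing t1 down its 2-map path: center (1/2, -1/24), radius 1/96


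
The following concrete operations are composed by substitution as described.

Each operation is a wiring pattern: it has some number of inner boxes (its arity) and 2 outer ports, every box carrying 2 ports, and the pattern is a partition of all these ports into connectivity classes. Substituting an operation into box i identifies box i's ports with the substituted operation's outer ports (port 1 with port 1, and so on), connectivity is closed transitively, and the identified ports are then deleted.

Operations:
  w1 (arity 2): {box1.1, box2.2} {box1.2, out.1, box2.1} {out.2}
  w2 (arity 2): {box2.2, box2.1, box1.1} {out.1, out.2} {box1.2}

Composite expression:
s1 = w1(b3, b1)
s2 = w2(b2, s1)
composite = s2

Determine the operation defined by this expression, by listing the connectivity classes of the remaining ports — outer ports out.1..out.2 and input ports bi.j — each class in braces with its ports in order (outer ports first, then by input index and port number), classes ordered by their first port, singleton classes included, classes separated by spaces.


{out.1, out.2} {b1.1, b2.1, b3.2} {b1.2, b3.1} {b2.2}


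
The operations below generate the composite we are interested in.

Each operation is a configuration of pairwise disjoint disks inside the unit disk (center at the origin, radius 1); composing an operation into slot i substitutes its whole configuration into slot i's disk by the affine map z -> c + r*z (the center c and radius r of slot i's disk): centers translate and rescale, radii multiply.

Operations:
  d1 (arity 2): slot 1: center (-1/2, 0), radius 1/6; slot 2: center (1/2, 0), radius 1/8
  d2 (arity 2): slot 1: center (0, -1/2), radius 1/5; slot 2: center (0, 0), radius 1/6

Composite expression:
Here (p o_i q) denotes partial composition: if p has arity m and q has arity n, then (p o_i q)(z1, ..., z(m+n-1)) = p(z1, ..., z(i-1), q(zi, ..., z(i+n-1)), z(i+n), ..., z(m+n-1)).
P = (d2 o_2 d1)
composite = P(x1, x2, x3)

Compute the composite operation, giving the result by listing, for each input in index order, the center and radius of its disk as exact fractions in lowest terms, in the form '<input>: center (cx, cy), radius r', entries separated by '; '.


x1: center (0, -1/2), radius 1/5; x2: center (-1/12, 0), radius 1/36; x3: center (1/12, 0), radius 1/48

Only the slot chain above each x matters under d2; compose those maps.
x1 passes through 1 substitution, ending at center (0, -1/2), radius 1/5
x2 passes through 2 substitutions, ending at center (-1/12, 0), radius 1/36
x3 passes through 2 substitutions, ending at center (1/12, 0), radius 1/48


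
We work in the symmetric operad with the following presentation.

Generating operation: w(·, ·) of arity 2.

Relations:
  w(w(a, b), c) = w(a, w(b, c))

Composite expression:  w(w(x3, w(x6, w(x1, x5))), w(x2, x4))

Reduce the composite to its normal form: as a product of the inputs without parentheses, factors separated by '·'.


x3 · x6 · x1 · x5 · x2 · x4

The w-tree's shape is irrelevant; the x-reading-order decides.
w(x1, x5) collapses to x1 · x5
w(x6, w(x1, x5)) collapses to x6 · x1 · x5
w(x3, w(x6, w(x1, x5))) collapses to x3 · x6 · x1 · x5
w(x2, x4) collapses to x2 · x4
w(w(x3, w(x6, w(x1, x5))), w(x2, x4)) collapses to x3 · x6 · x1 · x5 · x2 · x4


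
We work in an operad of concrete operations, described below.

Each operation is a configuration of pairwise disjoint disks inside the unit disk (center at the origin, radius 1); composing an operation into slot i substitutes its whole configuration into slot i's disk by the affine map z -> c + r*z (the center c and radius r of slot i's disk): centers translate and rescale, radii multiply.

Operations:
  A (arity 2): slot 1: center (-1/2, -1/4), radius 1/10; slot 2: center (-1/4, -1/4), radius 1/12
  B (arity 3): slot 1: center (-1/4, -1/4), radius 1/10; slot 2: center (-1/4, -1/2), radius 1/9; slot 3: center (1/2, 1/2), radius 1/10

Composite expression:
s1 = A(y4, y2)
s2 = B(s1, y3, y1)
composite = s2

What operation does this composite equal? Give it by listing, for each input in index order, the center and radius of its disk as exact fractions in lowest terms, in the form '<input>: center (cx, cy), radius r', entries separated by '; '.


y1: center (1/2, 1/2), radius 1/10; y2: center (-11/40, -11/40), radius 1/120; y3: center (-1/4, -1/2), radius 1/9; y4: center (-3/10, -11/40), radius 1/100

Follow each y-input down from B: c' goes to c + r*c', radius to r*r'.
tracing y4 down its 2-map path: center (-3/10, -11/40), radius 1/100
tracing y2 down its 2-map path: center (-11/40, -11/40), radius 1/120
tracing y3 down its 1-map path: center (-1/4, -1/2), radius 1/9
tracing y1 down its 1-map path: center (1/2, 1/2), radius 1/10


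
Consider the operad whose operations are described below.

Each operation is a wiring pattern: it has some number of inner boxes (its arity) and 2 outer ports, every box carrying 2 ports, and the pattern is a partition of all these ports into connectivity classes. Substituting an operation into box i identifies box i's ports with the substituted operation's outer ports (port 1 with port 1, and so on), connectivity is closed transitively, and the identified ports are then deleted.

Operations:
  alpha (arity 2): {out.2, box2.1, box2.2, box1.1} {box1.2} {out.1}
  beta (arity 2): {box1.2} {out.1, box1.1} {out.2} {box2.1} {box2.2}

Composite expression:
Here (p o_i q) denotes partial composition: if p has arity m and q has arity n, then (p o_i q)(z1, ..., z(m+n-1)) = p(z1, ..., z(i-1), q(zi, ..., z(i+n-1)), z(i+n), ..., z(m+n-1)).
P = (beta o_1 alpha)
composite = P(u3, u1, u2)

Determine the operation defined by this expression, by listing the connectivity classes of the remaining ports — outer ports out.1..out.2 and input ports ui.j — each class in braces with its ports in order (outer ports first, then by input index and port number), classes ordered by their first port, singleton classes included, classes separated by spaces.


{out.1} {out.2} {u1.1, u1.2, u3.1} {u2.1} {u2.2} {u3.2}

Substituting into beta glues patterns; closure does the rest.
alpha over (u3, u1) gives {out.1} {out.2, u1.1, u1.2, u3.1} {u3.2}, out.j being that stage's outer ports
beta over (u3, u1, u2) gives {out.1} {out.2} {u1.1, u1.2, u3.1} {u2.1} {u2.2} {u3.2}, out.j being that stage's outer ports


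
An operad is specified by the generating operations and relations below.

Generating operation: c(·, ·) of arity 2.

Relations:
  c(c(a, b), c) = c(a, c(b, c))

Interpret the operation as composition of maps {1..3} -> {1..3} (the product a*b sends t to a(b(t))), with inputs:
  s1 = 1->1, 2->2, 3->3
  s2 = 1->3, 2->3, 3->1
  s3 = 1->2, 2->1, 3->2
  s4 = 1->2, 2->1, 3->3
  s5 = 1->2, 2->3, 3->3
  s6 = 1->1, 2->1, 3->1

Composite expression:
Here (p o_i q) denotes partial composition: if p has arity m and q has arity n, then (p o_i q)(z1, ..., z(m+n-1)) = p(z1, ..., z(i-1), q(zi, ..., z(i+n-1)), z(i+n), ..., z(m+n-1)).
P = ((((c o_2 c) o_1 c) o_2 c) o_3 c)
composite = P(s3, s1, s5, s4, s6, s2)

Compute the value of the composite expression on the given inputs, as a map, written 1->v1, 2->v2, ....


1->2, 2->2, 3->2


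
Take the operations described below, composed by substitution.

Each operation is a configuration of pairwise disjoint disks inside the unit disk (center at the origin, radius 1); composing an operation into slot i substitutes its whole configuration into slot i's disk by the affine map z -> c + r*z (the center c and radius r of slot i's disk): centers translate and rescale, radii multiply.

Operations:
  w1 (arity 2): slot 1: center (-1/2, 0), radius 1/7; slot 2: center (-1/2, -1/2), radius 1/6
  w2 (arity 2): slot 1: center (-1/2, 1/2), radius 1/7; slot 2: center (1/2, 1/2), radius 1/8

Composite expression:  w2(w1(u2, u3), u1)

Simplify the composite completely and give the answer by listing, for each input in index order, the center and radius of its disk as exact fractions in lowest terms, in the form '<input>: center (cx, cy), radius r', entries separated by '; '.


Each u-disk chains the slot maps above it in w2; radii multiply.
input u2: composing its 2 substitution steps yields center (-4/7, 1/2), radius 1/49
input u3: composing its 2 substitution steps yields center (-4/7, 3/7), radius 1/42
input u1: composing its 1 substitution step yields center (1/2, 1/2), radius 1/8

u1: center (1/2, 1/2), radius 1/8; u2: center (-4/7, 1/2), radius 1/49; u3: center (-4/7, 3/7), radius 1/42


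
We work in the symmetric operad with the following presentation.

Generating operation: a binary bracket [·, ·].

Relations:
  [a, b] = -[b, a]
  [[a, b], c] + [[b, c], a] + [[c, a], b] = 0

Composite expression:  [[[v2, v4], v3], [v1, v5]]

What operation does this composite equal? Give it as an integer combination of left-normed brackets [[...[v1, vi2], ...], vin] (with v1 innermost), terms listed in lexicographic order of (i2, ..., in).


-[[[[v1, v5], v2], v4], v3] + [[[[v1, v5], v3], v2], v4] - [[[[v1, v5], v3], v4], v2] + [[[[v1, v5], v4], v2], v3]

Left-normed coefficients sit on the v1-initial expansion words.
Composite bracket: [[[v2, v4], v3], [v1, v5]]
Applying ab - ba throughout gives 16 signed words (2^4 = 16).
Collect the words opening with v1:
  v1v5v2v4v3 (sign -1) contributes -[[[[v1, v5], v2], v4], v3]
  v1v5v3v2v4 (sign +1) contributes +[[[[v1, v5], v3], v2], v4]
  v1v5v3v4v2 (sign -1) contributes -[[[[v1, v5], v3], v4], v2]
  v1v5v4v2v3 (sign +1) contributes +[[[[v1, v5], v4], v2], v3]


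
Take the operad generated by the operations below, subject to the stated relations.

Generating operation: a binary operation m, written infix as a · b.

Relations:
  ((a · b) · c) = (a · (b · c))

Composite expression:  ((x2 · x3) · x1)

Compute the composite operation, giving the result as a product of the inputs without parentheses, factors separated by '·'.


x2 · x3 · x1

All parenthesizations of m agree; list the x-inputs left to right.
(x2 · x3) collapses to x2 · x3
((x2 · x3) · x1) collapses to x2 · x3 · x1


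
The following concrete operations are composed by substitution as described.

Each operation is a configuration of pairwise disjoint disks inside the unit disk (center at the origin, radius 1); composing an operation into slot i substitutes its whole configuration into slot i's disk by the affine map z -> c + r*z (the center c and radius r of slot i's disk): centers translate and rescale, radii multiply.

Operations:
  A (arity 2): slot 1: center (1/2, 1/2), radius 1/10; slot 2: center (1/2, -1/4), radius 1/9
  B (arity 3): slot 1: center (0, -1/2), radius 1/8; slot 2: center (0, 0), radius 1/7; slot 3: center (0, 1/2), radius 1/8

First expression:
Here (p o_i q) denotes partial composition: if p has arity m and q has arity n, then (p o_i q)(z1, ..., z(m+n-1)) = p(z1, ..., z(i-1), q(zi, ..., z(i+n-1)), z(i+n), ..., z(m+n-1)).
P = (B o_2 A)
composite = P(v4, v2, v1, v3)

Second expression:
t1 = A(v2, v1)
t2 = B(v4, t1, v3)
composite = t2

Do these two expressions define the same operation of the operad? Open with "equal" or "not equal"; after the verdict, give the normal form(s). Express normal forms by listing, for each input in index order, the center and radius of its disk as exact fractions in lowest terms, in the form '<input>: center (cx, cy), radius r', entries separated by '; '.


equal — both sides give v1: center (1/14, -1/28), radius 1/63; v2: center (1/14, 1/14), radius 1/70; v3: center (0, 1/2), radius 1/8; v4: center (0, -1/2), radius 1/8

In normal form, the first expression is v1: center (1/14, -1/28), radius 1/63; v2: center (1/14, 1/14), radius 1/70; v3: center (0, 1/2), radius 1/8; v4: center (0, -1/2), radius 1/8
In normal form, the second expression is v1: center (1/14, -1/28), radius 1/63; v2: center (1/14, 1/14), radius 1/70; v3: center (0, 1/2), radius 1/8; v4: center (0, -1/2), radius 1/8
The normal forms match — equal.


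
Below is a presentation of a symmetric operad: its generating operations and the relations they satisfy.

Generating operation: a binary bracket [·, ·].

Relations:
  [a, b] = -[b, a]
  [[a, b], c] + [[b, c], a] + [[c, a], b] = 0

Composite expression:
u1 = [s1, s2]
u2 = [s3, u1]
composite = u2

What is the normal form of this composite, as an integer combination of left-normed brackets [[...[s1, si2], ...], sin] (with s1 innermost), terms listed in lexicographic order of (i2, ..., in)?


-[[s1, s2], s3]

Left-normed coefficients sit on the s1-initial expansion words.
Composite bracket: [s3, [s1, s2]]
Full expansion: 4 signed words from ab - ba (2^2 = 4).
Only words starting with s1 matter:
  word s1s2s3 has sign -1, contributing -[[s1, s2], s3]


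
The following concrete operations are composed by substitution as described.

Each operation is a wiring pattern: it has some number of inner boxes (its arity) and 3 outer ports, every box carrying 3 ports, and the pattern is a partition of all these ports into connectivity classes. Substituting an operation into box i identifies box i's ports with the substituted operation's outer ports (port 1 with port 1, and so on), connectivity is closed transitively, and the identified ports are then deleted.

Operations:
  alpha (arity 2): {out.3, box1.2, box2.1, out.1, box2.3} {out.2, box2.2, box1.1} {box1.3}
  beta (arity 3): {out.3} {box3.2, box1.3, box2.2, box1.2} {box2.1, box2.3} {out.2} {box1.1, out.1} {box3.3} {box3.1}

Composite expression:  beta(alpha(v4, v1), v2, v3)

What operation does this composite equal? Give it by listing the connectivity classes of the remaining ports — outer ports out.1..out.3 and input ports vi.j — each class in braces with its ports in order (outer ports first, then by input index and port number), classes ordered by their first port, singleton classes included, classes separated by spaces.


{out.1, v1.1, v1.2, v1.3, v2.2, v3.2, v4.1, v4.2} {out.2} {out.3} {v2.1, v2.3} {v3.1} {v3.3} {v4.3}

Reachability decides: close wires over beta-identified ports.
after alpha, the pattern on (v4, v1) reads {out.1, out.3, v1.1, v1.3, v4.2} {out.2, v1.2, v4.1} {v4.3} (out.j = its outer ports)
after beta, the pattern on (v4, v1, v2, v3) reads {out.1, v1.1, v1.2, v1.3, v2.2, v3.2, v4.1, v4.2} {out.2} {out.3} {v2.1, v2.3} {v3.1} {v3.3} {v4.3} (out.j = its outer ports)


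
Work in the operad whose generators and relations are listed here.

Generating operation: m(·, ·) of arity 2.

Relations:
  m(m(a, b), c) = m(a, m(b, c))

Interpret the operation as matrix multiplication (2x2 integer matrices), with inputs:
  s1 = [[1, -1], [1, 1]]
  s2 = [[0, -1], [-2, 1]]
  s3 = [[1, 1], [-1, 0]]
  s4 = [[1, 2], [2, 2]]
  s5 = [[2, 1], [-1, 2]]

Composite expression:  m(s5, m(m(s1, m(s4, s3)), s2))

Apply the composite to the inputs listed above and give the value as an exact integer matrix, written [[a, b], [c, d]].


[[-2, 4], [-14, 8]]

m(s4, s3) = [[-1, 1], [0, 2]]
m(s1, m(s4, s3)) = [[-1, -1], [-1, 3]]
m(m(s1, m(s4, s3)), s2) = [[2, 0], [-6, 4]]
m(s5, m(m(s1, m(s4, s3)), s2)) = [[-2, 4], [-14, 8]]


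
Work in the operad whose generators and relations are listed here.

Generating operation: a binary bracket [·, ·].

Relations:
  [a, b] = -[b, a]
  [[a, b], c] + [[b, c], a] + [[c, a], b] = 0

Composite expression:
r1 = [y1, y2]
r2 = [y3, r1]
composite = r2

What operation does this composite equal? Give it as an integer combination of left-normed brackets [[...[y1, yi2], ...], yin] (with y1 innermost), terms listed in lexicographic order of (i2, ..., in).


-[[y1, y2], y3]


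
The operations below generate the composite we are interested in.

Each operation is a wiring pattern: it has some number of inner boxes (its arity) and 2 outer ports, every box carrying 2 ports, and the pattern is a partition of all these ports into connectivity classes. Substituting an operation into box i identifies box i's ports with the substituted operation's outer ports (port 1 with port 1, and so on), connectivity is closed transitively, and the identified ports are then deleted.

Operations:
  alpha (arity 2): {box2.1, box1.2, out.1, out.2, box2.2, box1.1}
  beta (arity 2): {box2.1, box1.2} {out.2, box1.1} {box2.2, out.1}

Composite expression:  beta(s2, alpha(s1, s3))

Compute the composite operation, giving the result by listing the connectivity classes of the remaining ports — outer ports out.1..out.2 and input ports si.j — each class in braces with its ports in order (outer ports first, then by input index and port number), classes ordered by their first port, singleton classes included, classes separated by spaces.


Connectivity passes through glued beta-boundaries; trace each wire chain.
after alpha, the pattern on (s1, s3) reads {out.1, out.2, s1.1, s1.2, s3.1, s3.2} (out.j = its outer ports)
after beta, the pattern on (s2, s1, s3) reads {out.1, s1.1, s1.2, s2.2, s3.1, s3.2} {out.2, s2.1} (out.j = its outer ports)

{out.1, s1.1, s1.2, s2.2, s3.1, s3.2} {out.2, s2.1}


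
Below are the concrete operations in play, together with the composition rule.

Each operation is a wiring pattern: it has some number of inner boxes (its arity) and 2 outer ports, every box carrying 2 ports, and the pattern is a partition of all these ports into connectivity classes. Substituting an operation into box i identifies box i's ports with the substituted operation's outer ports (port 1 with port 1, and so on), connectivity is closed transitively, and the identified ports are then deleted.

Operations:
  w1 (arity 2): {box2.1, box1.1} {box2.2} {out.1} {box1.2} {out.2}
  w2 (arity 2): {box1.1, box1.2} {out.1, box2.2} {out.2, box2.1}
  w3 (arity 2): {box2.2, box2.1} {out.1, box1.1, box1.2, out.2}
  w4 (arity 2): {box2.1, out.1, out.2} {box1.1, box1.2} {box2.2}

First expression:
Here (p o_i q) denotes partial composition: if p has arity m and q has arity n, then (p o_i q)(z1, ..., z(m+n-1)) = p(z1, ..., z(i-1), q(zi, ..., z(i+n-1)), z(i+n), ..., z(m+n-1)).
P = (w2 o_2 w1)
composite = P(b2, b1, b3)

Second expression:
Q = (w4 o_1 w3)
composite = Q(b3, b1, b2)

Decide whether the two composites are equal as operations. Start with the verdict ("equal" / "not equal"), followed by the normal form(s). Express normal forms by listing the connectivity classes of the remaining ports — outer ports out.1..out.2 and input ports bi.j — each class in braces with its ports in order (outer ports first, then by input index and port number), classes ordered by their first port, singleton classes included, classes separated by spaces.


The first expression, normalized: {out.1} {out.2} {b1.1, b3.1} {b1.2} {b2.1, b2.2} {b3.2}
The second expression, normalized: {out.1, out.2, b2.1} {b1.1, b1.2} {b2.2} {b3.1, b3.2}
No match — not equal.

not equal — first {out.1} {out.2} {b1.1, b3.1} {b1.2} {b2.1, b2.2} {b3.2}, second {out.1, out.2, b2.1} {b1.1, b1.2} {b2.2} {b3.1, b3.2}


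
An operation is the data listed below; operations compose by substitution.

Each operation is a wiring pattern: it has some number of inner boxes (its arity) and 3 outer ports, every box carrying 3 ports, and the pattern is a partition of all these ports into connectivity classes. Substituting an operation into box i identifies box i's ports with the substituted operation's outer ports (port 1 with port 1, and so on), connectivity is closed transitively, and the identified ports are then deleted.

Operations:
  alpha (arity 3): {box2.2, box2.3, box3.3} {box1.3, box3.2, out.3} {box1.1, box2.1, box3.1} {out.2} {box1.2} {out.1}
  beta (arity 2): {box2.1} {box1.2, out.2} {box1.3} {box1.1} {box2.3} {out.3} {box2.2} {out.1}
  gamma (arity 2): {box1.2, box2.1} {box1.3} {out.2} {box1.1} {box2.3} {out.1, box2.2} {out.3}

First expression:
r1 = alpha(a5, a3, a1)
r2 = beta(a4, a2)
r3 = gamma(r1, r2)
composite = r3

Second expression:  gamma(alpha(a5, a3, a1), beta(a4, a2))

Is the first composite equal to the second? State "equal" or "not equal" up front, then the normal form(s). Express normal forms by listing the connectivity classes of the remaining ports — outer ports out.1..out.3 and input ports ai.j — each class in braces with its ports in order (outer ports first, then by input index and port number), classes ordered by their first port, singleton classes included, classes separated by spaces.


The first expression reduces to {out.1, a4.2} {out.2} {out.3} {a1.1, a3.1, a5.1} {a1.2, a5.3} {a1.3, a3.2, a3.3} {a2.1} {a2.2} {a2.3} {a4.1} {a4.3} {a5.2}
The second expression reduces to {out.1, a4.2} {out.2} {out.3} {a1.1, a3.1, a5.1} {a1.2, a5.3} {a1.3, a3.2, a3.3} {a2.1} {a2.2} {a2.3} {a4.1} {a4.3} {a5.2}
Same normal form: equal.

equal; both compose to {out.1, a4.2} {out.2} {out.3} {a1.1, a3.1, a5.1} {a1.2, a5.3} {a1.3, a3.2, a3.3} {a2.1} {a2.2} {a2.3} {a4.1} {a4.3} {a5.2}


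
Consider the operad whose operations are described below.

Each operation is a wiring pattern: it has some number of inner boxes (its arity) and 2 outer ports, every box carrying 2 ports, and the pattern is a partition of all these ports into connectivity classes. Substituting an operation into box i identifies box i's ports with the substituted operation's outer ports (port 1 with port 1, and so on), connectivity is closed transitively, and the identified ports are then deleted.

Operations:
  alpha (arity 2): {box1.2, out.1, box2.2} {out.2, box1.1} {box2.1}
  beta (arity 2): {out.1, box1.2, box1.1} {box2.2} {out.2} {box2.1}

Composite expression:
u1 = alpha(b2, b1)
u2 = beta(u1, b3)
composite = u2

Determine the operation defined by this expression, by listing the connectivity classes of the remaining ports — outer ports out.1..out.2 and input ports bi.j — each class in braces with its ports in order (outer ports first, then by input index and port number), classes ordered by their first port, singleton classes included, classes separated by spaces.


{out.1, b1.2, b2.1, b2.2} {out.2} {b1.1} {b3.1} {b3.2}

After gluing at beta, chains via deleted ports link the b-ports.
through alpha, on inputs (b2, b1): {out.1, b1.2, b2.2} {out.2, b2.1} {b1.1} (out.j = stage outer ports)
through beta, on inputs (b2, b1, b3): {out.1, b1.2, b2.1, b2.2} {out.2} {b1.1} {b3.1} {b3.2} (out.j = stage outer ports)


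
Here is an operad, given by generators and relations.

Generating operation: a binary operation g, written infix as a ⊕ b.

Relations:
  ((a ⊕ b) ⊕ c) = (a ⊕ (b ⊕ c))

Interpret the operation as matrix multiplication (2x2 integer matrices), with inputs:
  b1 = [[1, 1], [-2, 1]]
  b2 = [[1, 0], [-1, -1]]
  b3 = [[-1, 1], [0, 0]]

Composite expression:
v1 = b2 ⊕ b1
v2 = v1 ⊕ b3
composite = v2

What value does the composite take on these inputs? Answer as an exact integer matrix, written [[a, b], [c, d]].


(b2 ⊕ b1) = [[1, 1], [1, -2]]
((b2 ⊕ b1) ⊕ b3) = [[-1, 1], [-1, 1]]

[[-1, 1], [-1, 1]]


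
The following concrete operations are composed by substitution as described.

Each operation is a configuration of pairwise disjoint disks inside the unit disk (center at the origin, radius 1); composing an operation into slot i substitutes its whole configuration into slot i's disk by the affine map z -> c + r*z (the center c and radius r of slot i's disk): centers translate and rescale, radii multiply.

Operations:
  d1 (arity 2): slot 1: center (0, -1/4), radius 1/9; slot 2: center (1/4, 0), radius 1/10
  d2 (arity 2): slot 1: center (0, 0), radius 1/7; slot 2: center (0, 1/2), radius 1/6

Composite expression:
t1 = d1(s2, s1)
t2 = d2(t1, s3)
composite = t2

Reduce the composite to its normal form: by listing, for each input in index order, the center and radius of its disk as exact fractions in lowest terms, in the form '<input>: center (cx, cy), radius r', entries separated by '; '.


Only the slot chain above each s matters under d2; compose those maps.
s2 passes through 2 substitutions, ending at center (0, -1/28), radius 1/63
s1 passes through 2 substitutions, ending at center (1/28, 0), radius 1/70
s3 passes through 1 substitution, ending at center (0, 1/2), radius 1/6

s1: center (1/28, 0), radius 1/70; s2: center (0, -1/28), radius 1/63; s3: center (0, 1/2), radius 1/6


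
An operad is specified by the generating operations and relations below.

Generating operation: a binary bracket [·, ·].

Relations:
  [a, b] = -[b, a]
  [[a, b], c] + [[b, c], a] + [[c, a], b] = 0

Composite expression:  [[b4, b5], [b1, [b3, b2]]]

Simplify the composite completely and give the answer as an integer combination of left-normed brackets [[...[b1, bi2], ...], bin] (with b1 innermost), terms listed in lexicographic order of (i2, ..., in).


[[[[b1, b2], b3], b4], b5] - [[[[b1, b2], b3], b5], b4] - [[[[b1, b3], b2], b4], b5] + [[[[b1, b3], b2], b5], b4]

In the tensor algebra, words opening b1 carry the b1-anchored form.
Composite bracket: [[b4, b5], [b1, [b3, b2]]]
Each bracket splits as ab - ba, giving 16 signed words (2^4 = 16).
Keep just the words that open with b1:
  from b1b2b3b4b5, sign +1: term +[[[[b1, b2], b3], b4], b5]
  from b1b2b3b5b4, sign -1: term -[[[[b1, b2], b3], b5], b4]
  from b1b3b2b4b5, sign -1: term -[[[[b1, b3], b2], b4], b5]
  from b1b3b2b5b4, sign +1: term +[[[[b1, b3], b2], b5], b4]


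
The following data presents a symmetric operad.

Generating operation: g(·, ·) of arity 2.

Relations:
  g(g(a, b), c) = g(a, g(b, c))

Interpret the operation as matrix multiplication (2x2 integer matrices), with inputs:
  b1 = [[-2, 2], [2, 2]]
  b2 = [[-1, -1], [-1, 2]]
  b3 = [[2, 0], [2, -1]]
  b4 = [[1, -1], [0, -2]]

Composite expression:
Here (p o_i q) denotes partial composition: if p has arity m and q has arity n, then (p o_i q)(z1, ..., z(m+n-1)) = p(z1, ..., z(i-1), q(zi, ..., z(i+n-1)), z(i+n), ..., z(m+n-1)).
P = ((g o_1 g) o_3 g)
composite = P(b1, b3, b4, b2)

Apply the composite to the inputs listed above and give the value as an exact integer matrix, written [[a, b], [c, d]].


g(b1, b3) = [[0, -2], [8, -2]]
g(b4, b2) = [[0, -3], [2, -4]]
g(g(b1, b3), g(b4, b2)) = [[-4, 8], [-4, -16]]

[[-4, 8], [-4, -16]]


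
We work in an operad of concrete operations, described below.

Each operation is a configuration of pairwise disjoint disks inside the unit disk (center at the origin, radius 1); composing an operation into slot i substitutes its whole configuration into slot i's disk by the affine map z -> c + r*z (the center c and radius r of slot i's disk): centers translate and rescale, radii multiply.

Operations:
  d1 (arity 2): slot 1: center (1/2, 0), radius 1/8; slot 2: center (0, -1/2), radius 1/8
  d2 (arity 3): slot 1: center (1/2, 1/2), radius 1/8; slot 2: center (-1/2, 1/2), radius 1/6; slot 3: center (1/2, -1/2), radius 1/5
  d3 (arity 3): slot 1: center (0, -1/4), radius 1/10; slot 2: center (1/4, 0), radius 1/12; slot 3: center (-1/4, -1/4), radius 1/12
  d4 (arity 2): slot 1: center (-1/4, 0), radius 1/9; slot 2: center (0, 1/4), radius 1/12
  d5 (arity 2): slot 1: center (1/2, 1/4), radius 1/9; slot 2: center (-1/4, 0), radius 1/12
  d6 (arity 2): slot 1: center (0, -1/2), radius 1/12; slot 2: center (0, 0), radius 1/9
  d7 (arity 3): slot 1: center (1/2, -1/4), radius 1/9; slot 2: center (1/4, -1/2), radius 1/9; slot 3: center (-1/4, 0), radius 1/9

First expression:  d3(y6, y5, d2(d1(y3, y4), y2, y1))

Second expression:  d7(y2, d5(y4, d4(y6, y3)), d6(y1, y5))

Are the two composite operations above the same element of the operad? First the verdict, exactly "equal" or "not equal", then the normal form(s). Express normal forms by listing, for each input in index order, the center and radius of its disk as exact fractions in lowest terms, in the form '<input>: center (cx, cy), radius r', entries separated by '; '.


In normal form, the first expression is y1: center (-5/24, -7/24), radius 1/60; y2: center (-7/24, -5/24), radius 1/72; y3: center (-13/64, -5/24), radius 1/768; y4: center (-5/24, -41/192), radius 1/768; y5: center (1/4, 0), radius 1/12; y6: center (0, -1/4), radius 1/10
In normal form, the second expression is y1: center (-1/4, -1/18), radius 1/108; y2: center (1/2, -1/4), radius 1/9; y3: center (2/9, -215/432), radius 1/1296; y4: center (11/36, -17/36), radius 1/81; y5: center (-1/4, 0), radius 1/81; y6: center (95/432, -1/2), radius 1/972
Different reductions; not equal.

not equal; first: y1: center (-5/24, -7/24), radius 1/60; y2: center (-7/24, -5/24), radius 1/72; y3: center (-13/64, -5/24), radius 1/768; y4: center (-5/24, -41/192), radius 1/768; y5: center (1/4, 0), radius 1/12; y6: center (0, -1/4), radius 1/10; second: y1: center (-1/4, -1/18), radius 1/108; y2: center (1/2, -1/4), radius 1/9; y3: center (2/9, -215/432), radius 1/1296; y4: center (11/36, -17/36), radius 1/81; y5: center (-1/4, 0), radius 1/81; y6: center (95/432, -1/2), radius 1/972
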